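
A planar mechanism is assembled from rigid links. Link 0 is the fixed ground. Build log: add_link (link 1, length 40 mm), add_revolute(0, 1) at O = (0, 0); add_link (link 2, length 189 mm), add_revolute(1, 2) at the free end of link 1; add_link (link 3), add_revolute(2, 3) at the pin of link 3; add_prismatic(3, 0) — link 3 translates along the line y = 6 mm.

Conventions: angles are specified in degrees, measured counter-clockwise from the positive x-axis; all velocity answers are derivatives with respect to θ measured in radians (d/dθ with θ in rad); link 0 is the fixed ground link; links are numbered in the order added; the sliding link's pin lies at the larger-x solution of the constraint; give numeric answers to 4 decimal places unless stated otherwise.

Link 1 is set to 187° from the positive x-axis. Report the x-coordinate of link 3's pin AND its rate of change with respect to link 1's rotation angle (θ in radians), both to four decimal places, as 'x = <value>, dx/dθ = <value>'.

geometry: r = 40 mm, L = 189 mm, e = 6 mm
crank pin P = (r cos θ, r sin θ) = (-39.701846, -4.874774)
h = r sin θ − e = -4.874774 − 6 = -10.874774
x = r cos θ + √(L² − h²) = -39.701846 + 188.686882 = 148.985036
dx/dθ = −r sin θ − h·r cos θ/√(L² − h²) (θ in radians; h = -10.874774) = 2.586599

x = 148.9850, dx/dθ = 2.5866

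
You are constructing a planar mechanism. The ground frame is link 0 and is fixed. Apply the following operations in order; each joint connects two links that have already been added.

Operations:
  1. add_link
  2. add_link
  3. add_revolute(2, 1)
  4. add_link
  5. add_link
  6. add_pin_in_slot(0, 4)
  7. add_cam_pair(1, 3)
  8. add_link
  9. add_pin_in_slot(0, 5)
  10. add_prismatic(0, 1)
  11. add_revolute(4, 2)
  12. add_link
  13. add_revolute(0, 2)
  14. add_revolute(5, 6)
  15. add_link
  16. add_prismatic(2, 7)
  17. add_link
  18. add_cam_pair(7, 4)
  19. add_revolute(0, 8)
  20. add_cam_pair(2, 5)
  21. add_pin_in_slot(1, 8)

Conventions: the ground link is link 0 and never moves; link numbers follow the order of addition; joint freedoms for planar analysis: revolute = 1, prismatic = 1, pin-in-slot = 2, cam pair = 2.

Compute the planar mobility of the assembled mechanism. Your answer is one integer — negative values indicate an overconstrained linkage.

ground; <1,0,0>
#1 <2,0,0>
#2 <3,0,0>
R:2↔1 J1 <3,1,0>
#3 <4,1,0>
#4 <5,1,0>
PS:0↔4 J2 <5,1,1>
C:1↔3 J2 <5,1,2>
#5 <6,1,2>
PS:0↔5 J2 <6,1,3>
P:0↔1 J1 <6,2,3>
R:4↔2 J1 <6,3,3>
#6 <7,3,3>
R:0↔2 J1 <7,4,3>
R:5↔6 J1 <7,5,3>
#7 <8,5,3>
P:2↔7 J1 <8,6,3>
#8 <9,6,3>
C:7↔4 J2 <9,6,4>
R:0↔8 J1 <9,7,4>
C:2↔5 J2 <9,7,5>
PS:1↔8 J2 <9,7,6>
3×8 − 2×7 − 1×6 = 4

M = 4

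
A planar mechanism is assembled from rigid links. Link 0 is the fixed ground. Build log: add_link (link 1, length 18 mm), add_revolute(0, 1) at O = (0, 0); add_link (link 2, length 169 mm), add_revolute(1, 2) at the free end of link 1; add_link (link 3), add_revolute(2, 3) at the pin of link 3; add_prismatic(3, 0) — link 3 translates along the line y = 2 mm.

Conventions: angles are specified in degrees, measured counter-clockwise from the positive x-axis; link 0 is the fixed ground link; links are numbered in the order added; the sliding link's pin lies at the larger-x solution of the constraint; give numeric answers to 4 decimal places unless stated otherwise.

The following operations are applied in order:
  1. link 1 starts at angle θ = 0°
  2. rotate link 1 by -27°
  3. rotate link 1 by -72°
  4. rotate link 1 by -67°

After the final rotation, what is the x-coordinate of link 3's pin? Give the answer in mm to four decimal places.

geometry: r = 18 mm, L = 169 mm, e = 2 mm; θ starts at 0°
rotate link 1 by -27°: θ ← 0° -27° = -27°
rotate link 1 by -72°: θ ← -27° -72° = -99°
rotate link 1 by -67°: θ ← -99° -67° = -166°
crank pin P = (r cos θ, r sin θ) = (-17.465323, -4.354594)
h = r sin θ − e = -4.354594 − 2 = -6.354594
x = r cos θ + √(L² − h²) = -17.465323 + 168.880488 = 151.415165

151.4152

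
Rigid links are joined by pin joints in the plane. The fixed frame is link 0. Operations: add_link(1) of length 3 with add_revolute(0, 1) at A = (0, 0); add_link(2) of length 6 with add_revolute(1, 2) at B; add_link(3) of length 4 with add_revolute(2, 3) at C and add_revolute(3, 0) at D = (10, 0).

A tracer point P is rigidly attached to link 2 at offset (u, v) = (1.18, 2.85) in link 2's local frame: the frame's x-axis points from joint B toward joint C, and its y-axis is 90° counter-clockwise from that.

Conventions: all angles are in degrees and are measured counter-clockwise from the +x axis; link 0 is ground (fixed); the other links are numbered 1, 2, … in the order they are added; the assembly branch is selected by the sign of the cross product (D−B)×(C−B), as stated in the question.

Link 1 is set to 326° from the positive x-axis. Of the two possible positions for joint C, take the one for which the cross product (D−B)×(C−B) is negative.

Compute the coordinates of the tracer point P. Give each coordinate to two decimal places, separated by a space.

A=(0,0), D=(10.00,0)
B = A + 3.00·(cos326°, sin326°) = (2.4871, -1.6776)
|BD| = 7.6979
circle(B,6.00) ∩ circle(D,4.00): a=5.1480, h=3.0819
  candidates: C₊=(6.8398,2.4521) cross=23.724; C₋=(8.1830,-3.5635) cross=-23.724
  branch - wants cross < 0 → take C=(8.1830,-3.5635) (cross=-23.724)
ex = (C−B)/|BC| = (0.9493,-0.3143); ey = (0.3143,0.9493)
P = B + 1.18·ex + 2.85·ey = (4.5031,0.6571)

4.50 0.66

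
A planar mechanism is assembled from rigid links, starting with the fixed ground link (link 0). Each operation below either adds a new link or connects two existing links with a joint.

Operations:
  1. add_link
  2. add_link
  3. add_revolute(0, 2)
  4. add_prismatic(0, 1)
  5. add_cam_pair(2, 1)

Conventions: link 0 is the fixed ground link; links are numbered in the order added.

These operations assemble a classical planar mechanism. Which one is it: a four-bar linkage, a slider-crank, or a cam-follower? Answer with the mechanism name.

links: 3 (incl. ground); joints: 1 revolute, 1 prismatic, 1 higher (cam) pair, forming one closed loop
3 links, revolute + prismatic + higher pair in one loop → cam-follower

cam-follower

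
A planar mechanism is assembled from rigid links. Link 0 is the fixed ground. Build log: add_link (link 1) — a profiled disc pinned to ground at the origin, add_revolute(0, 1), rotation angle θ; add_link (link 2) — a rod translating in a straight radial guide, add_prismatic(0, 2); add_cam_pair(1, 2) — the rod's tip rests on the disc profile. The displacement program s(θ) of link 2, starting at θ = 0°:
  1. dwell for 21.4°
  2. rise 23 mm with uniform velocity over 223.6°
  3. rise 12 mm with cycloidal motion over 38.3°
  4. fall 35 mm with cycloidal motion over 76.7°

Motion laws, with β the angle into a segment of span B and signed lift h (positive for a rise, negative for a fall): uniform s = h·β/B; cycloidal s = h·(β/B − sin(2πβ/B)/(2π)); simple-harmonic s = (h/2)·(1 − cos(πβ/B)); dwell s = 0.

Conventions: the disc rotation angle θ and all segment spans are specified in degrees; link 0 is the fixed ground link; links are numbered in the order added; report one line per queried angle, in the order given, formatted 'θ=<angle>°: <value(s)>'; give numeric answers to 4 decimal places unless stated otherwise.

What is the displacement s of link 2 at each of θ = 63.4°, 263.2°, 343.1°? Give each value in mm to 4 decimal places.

seg 1 [0°–21.4°] dwell: s stays 0.0000
seg 2 [21.4°–245°] uniform, h=23: θ=63.4° here. β=42, B=223.6. 23·42/223.6 = 4.3202 → s = 4.3202
seg 2 [21.4°–245°] uniform, h=23: full span → s += 23 → s = 23.0000
seg 3 [245°–283.3°] cycloidal, h=12: θ=263.2° here. β=18.2, B=38.3. 12·(0.4752 − sin(2π·0.4752)/(2π)) = 5.4059 → s = 28.4059
seg 3 [245°–283.3°] cycloidal, h=12: full span → s += 12 → s = 35.0000
seg 4 [283.3°–360°] cycloidal, h=-35: θ=343.1° here. β=59.8, B=76.7. -35·(0.7797 − sin(2π·0.7797)/(2π)) = -32.7621 → s = 2.2379

θ=63.4°: 4.3202
θ=263.2°: 28.4059
θ=343.1°: 2.2379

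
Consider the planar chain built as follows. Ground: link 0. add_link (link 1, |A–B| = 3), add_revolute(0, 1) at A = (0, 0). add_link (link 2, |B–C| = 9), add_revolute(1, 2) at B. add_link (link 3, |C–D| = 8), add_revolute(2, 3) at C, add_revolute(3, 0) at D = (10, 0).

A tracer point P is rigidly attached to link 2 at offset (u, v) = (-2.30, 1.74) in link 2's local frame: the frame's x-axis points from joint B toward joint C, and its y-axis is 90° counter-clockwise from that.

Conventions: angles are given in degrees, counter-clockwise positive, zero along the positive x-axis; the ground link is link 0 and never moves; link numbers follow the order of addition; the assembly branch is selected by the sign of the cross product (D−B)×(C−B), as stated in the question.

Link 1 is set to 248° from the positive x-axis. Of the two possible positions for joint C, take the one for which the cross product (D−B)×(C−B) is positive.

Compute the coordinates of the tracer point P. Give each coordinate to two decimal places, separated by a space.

A=(0,0), D=(10.00,0)
B = A + 3.00·(cos248°, sin248°) = (-1.1238, -2.7816)
|BD| = 11.4663
circle(B,9.00) ∩ circle(D,8.00): a=6.4745, h=6.2515
  candidates: C₊=(3.6407,4.8538) cross=71.682; C₋=(6.6738,-7.2757) cross=-71.682
  branch + wants cross > 0 → take C=(3.6407,4.8538) (cross=71.682)
ex = (C−B)/|BC| = (0.5294,0.8484); ey = (-0.8484,0.5294)
P = B + -2.30·ex + 1.74·ey = (-3.8176,-3.8117)

-3.82 -3.81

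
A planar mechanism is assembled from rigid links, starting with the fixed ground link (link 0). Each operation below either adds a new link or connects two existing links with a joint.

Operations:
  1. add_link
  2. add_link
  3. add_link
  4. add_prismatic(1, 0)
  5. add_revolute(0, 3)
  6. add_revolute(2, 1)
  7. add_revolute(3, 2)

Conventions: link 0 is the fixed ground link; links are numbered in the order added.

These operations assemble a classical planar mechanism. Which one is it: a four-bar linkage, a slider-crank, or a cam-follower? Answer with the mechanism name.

links: 4 (incl. ground); joints: 3 revolute, 1 prismatic, 0 higher (cam) pair, forming one closed loop
4 links, 3 revolutes + 1 prismatic in one loop → slider-crank

slider-crank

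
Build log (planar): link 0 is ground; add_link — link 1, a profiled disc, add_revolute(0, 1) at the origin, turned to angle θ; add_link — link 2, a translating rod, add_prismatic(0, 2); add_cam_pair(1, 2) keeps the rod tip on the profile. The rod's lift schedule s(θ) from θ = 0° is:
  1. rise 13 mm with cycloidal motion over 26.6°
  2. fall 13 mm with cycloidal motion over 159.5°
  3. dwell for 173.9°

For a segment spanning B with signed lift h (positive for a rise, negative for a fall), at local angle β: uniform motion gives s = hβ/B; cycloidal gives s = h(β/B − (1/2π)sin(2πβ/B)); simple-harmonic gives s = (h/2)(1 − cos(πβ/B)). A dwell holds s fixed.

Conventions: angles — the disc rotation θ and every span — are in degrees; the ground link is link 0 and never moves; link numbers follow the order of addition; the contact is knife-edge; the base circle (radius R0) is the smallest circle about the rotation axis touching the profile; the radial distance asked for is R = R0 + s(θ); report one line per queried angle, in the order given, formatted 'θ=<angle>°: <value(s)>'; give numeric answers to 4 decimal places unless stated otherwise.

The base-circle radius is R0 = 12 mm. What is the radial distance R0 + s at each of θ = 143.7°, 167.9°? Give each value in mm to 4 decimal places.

seg 1 [0°–26.6°] cycloidal, h=13: full span → s += 13 → s = 13.0000
seg 2 [26.6°–186.1°] cycloidal, h=-13: θ=143.7° here. β=117.1, B=159.5. -13·(0.7342 − sin(2π·0.7342)/(2π)) = -11.6030 → s = 1.3970
seg 2 [26.6°–186.1°] cycloidal, h=-13: θ=167.9° here. β=141.3, B=159.5. -13·(0.8859 − sin(2π·0.8859)/(2π)) = -12.8761 → s = 0.1239
θ=143.7°: R = R0 + s = 12 + 1.3970 = 13.3970
θ=167.9°: R = R0 + s = 12 + 0.1239 = 12.1239

θ=143.7°: 13.3970
θ=167.9°: 12.1239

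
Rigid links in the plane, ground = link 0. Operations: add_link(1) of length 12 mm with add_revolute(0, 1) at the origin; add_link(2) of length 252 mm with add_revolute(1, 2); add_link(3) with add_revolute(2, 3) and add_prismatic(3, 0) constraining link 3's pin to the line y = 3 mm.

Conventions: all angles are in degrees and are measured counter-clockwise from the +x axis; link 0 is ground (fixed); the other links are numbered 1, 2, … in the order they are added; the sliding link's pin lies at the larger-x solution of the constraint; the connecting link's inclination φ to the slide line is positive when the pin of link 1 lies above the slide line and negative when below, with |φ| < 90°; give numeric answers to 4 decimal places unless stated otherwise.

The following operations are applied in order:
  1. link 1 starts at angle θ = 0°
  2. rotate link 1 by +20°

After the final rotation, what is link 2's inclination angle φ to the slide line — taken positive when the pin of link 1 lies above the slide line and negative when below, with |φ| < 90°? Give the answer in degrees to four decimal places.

geometry: r = 12 mm, L = 252 mm, e = 3 mm; θ starts at 0°
rotate link 1 by +20°: θ ← 0° +20° = 20°
h = r sin θ − e = 4.104242 − 3 = 1.104242
sin φ = h / L = 1.104242 / 252 = 0.00438191
φ = arcsin(0.00438191) = 0.251066°

0.2511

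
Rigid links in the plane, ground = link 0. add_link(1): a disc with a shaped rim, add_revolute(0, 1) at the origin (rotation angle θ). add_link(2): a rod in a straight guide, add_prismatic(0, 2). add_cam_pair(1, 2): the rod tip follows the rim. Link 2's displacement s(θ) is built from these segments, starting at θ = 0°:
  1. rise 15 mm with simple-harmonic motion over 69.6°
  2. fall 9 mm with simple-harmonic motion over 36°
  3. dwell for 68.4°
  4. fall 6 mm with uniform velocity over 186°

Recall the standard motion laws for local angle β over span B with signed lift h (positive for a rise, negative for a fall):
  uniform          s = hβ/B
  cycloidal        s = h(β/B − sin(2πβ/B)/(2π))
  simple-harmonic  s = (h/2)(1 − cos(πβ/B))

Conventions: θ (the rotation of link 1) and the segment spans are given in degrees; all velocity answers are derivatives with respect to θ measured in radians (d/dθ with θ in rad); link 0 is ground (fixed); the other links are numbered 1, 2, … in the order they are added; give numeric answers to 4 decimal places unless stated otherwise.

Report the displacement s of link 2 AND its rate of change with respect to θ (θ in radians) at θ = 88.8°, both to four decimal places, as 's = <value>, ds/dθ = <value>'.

segment 1 (0° to 69.6°, simple-harmonic, h = 15) is passed completely: s = 0.0000 + (15) = 15.0000
θ = 88.8° falls in segment 2 (69.6° to 105.6°, simple-harmonic, h = -9): β = 88.8 − 69.6 = 19.2°, B = 36°; Δs = -9/2·(1 − cos(π·0.5333)) = -4.9704; s = 15.0000 − 4.9704 = 10.0296
velocity in seg [69.6°–105.6°] (simple-harmonic), θ in radians: β = 19.2° = 0.3351 rad, B = 36° = 0.6283 rad; ds/dθ = (πh/(2B)) sin(πβ/B) = (π·(-9)/(2·0.6283)) sin(π·0.5333) = -22.376743 mm/rad

s = 10.0296, ds/dθ = -22.3767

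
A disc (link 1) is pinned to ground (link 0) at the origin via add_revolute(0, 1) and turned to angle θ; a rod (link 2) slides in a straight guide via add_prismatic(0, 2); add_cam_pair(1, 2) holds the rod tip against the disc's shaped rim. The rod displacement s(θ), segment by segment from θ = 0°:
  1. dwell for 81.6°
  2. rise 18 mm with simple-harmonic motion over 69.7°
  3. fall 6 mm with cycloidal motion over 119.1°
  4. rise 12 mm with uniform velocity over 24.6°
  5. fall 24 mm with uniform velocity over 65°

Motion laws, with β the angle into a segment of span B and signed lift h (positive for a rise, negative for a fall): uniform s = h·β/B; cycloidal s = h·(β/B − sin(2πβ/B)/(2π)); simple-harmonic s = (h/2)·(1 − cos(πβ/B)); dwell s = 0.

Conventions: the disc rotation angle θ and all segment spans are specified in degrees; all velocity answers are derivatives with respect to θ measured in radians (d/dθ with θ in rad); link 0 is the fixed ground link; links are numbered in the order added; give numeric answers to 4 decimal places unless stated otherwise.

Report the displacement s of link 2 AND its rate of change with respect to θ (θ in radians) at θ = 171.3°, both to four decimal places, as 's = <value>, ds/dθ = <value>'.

segment 1 (0° to 81.6°, dwell): s unchanged at 0.0000
segment 2 (81.6° to 151.3°, simple-harmonic, h = 18) is passed completely: s = 0.0000 + (18) = 18.0000
θ = 171.3° falls in segment 3 (151.3° to 270.4°, cycloidal, h = -6): β = 171.3 − 151.3 = 20°, B = 119.1°; Δs = -6·(0.1679 − sin(2π·0.1679)/(2π)) = -0.1768; s = 18.0000 − 0.1768 = 17.8232
velocity in seg [151.3°–270.4°] (cycloidal), θ in radians: β = 20° = 0.3491 rad, B = 119.1° = 2.0787 rad; ds/dθ = (h/B)(1 − cos(2πβ/B)) = ((-6)/2.0787)(1 − cos(2π·0.1679)) = -1.463045 mm/rad

s = 17.8232, ds/dθ = -1.4630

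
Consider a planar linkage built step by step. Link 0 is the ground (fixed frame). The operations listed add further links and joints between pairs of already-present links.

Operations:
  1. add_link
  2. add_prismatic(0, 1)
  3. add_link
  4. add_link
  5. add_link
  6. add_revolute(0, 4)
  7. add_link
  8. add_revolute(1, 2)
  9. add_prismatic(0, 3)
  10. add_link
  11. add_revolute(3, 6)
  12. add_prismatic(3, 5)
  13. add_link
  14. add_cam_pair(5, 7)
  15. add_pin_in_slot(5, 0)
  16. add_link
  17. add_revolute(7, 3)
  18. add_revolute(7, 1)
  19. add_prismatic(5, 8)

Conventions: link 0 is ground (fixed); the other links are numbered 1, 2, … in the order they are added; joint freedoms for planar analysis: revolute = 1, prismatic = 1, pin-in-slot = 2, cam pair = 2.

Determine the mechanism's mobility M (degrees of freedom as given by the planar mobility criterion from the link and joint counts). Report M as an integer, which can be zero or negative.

L=1 J1=0 J2=0
add link → L=2 J1=0 J2=0
P@0,1 dof=1 J1 → L=2 J1=1 J2=0
add link → L=3 J1=1 J2=0
add link → L=4 J1=1 J2=0
add link → L=5 J1=1 J2=0
R@0,4 dof=1 J1 → L=5 J1=2 J2=0
add link → L=6 J1=2 J2=0
R@1,2 dof=1 J1 → L=6 J1=3 J2=0
P@0,3 dof=1 J1 → L=6 J1=4 J2=0
add link → L=7 J1=4 J2=0
R@3,6 dof=1 J1 → L=7 J1=5 J2=0
P@3,5 dof=1 J1 → L=7 J1=6 J2=0
add link → L=8 J1=6 J2=0
C@5,7 dof=2 J2 → L=8 J1=6 J2=1
PS@5,0 dof=2 J2 → L=8 J1=6 J2=2
add link → L=9 J1=6 J2=2
R@7,3 dof=1 J1 → L=9 J1=7 J2=2
R@7,1 dof=1 J1 → L=9 J1=8 J2=2
P@5,8 dof=1 J1 → L=9 J1=9 J2=2
M=3(L−1)−2J1−J2=3·8−2·9−2=4

M = 4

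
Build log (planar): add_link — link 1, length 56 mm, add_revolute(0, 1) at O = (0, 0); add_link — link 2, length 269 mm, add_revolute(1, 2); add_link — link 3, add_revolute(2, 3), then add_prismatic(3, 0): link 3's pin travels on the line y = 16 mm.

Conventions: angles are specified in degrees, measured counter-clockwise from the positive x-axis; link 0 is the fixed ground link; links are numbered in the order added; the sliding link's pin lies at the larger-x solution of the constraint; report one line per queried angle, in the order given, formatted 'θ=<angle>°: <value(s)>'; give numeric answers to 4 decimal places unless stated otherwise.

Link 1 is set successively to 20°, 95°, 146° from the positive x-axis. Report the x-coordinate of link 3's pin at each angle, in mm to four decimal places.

geometry: r = 56 mm, L = 269 mm, e = 16 mm
θ=20°: crank pin P = (r cos θ, r sin θ) = (52.622787, 19.153128)
θ=20°: h = r sin θ − e = 19.153128 − 16 = 3.153128
θ=20°: x = r cos θ + √(L² − h²) = 52.622787 + 268.981519 = 321.604306
θ=95°: crank pin P = (r cos θ, r sin θ) = (-4.880722, 55.786903)
θ=95°: h = r sin θ − e = 55.786903 − 16 = 39.786903
θ=95°: x = r cos θ + √(L² − h²) = -4.880722 + 266.041355 = 261.160633
θ=146°: crank pin P = (r cos θ, r sin θ) = (-46.426104, 31.314803)
θ=146°: h = r sin θ − e = 31.314803 − 16 = 15.314803
θ=146°: x = r cos θ + √(L² − h²) = -46.426104 + 268.563692 = 222.137588

θ=20°: 321.6043
θ=95°: 261.1606
θ=146°: 222.1376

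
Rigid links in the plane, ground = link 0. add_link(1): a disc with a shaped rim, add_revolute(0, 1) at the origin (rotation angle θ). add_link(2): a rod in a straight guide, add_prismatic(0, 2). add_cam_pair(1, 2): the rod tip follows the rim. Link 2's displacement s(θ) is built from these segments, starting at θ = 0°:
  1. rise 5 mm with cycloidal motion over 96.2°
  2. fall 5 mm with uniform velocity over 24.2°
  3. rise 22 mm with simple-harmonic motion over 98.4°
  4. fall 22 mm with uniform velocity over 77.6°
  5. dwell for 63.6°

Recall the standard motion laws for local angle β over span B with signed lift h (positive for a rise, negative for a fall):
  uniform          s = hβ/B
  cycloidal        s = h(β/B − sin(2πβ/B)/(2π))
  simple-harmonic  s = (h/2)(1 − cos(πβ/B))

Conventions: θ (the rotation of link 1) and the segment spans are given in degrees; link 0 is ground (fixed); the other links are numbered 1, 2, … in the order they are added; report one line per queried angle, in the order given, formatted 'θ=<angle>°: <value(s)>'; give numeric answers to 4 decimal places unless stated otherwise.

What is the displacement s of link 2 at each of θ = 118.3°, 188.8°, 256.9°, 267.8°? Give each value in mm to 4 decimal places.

segment 1 (0° to 96.2°, cycloidal, h = 5) is passed completely: s = 0.0000 + (5) = 5.0000
θ = 118.3° falls in segment 2 (96.2° to 120.4°, uniform, h = -5): β = 118.3 − 96.2 = 22.1°, B = 24.2°; Δs = -5·22.1/24.2 = -4.5661; s = 5.0000 − 4.5661 = 0.4339
segment 2 (96.2° to 120.4°, uniform, h = -5) is passed completely: s = 5.0000 + (-5) = 0.0000
θ = 188.8° falls in segment 3 (120.4° to 218.8°, simple-harmonic, h = 22): β = 188.8 − 120.4 = 68.4°, B = 98.4°; Δs = 22/2·(1 − cos(π·0.6951)) = 17.3285; s = 0.0000 + 17.3285 = 17.3285
segment 3 (120.4° to 218.8°, simple-harmonic, h = 22) is passed completely: s = 0.0000 + (22) = 22.0000
θ = 256.9° falls in segment 4 (218.8° to 296.4°, uniform, h = -22): β = 256.9 − 218.8 = 38.1°, B = 77.6°; Δs = -22·38.1/77.6 = -10.8015; s = 22.0000 − 10.8015 = 11.1985
θ = 267.8° falls in segment 4 (218.8° to 296.4°, uniform, h = -22): β = 267.8 − 218.8 = 49°, B = 77.6°; Δs = -22·49/77.6 = -13.8918; s = 22.0000 − 13.8918 = 8.1082

θ=118.3°: 0.4339
θ=188.8°: 17.3285
θ=256.9°: 11.1985
θ=267.8°: 8.1082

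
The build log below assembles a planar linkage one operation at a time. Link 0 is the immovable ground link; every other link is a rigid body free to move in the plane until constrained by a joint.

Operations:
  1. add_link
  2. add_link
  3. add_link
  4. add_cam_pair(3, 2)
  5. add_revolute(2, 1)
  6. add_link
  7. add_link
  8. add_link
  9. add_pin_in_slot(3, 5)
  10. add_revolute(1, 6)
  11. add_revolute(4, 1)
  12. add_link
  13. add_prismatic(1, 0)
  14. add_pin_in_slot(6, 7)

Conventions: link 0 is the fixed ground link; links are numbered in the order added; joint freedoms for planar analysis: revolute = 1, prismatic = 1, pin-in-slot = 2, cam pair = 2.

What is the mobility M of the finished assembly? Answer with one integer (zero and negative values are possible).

(L,J1,J2)=(1,0,0); link0 fixed
link1: (2,0,0)
link2: (3,0,0)
link3: (4,0,0)
C 3-2 [J2]: (4,0,1)
R 2-1 [J1]: (4,1,1)
link4: (5,1,1)
link5: (6,1,1)
link6: (7,1,1)
PS 3-5 [J2]: (7,1,2)
R 1-6 [J1]: (7,2,2)
R 4-1 [J1]: (7,3,2)
link7: (8,3,2)
P 1-0 [J1]: (8,4,2)
PS 6-7 [J2]: (8,4,3)
Grübler: 3·7 − 2·4 − 3 = 10

M = 10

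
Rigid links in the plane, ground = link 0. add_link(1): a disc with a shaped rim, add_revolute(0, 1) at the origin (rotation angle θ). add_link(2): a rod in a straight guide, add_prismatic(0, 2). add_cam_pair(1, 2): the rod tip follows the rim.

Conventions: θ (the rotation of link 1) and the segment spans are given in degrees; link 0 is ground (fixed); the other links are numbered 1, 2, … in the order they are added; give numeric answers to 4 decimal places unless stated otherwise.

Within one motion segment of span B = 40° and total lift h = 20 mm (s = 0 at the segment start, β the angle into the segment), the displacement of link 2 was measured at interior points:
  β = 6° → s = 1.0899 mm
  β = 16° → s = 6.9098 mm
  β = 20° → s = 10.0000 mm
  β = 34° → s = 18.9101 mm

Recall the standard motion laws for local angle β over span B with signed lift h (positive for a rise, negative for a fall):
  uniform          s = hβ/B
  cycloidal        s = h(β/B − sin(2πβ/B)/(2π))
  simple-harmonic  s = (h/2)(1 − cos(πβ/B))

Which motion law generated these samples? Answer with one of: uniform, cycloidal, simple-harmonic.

candidates at β/B = r: uniform s = h·r (linear in β); cycloidal s = h·(r − sin(2πr)/(2π)); simple-harmonic s = (h/2)(1 − cos(πr))
β=6°: printed 1.0899 | uniform 3.0000, cycloidal 0.4248, simple-harmonic 1.0899
β=16°: printed 6.9098 | uniform 8.0000, cycloidal 6.1290, simple-harmonic 6.9098
β=20°: printed 10.0000 | uniform 10.0000, cycloidal 10.0000, simple-harmonic 10.0000
β=34°: printed 18.9101 | uniform 17.0000, cycloidal 19.5752, simple-harmonic 18.9101
only one law matches every sample → simple-harmonic

simple-harmonic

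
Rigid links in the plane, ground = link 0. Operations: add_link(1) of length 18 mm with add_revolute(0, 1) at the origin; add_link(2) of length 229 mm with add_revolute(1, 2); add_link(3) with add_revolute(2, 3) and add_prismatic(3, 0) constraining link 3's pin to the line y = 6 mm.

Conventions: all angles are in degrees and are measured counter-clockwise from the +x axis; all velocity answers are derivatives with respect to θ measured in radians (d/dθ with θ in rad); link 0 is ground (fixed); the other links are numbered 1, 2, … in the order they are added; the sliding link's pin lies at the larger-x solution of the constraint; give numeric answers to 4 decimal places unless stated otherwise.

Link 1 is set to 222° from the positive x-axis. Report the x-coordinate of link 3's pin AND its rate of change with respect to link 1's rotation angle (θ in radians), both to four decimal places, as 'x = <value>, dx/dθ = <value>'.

geometry: r = 18 mm, L = 229 mm, e = 6 mm
crank pin P = (r cos θ, r sin θ) = (-13.376607, -12.044351)
h = r sin θ − e = -12.044351 − 6 = -18.044351
x = r cos θ + √(L² − h²) = -13.376607 + 228.287979 = 214.911372
dx/dθ = −r sin θ − h·r cos θ/√(L² − h²) (θ in radians; h = -18.044351) = 10.987036

x = 214.9114, dx/dθ = 10.9870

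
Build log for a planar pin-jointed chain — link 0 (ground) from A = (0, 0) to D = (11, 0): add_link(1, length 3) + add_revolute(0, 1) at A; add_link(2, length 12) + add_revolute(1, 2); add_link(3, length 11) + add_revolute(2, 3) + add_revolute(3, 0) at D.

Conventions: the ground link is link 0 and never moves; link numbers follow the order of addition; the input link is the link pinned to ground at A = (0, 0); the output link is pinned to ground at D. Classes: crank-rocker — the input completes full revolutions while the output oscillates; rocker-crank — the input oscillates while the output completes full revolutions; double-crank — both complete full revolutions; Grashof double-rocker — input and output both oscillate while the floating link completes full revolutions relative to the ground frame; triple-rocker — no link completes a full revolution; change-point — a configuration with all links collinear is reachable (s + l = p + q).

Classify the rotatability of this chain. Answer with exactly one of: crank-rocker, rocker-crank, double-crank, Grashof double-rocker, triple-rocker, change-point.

lengths: ground=11, input=3, coupler=12, output=11
sorted: s=3 (shortest), l=12 (longest), p+q=22
s + l = 15 vs p + q = 22
s + l < p + q (Grashof) with shortest = input link → crank-rocker

crank-rocker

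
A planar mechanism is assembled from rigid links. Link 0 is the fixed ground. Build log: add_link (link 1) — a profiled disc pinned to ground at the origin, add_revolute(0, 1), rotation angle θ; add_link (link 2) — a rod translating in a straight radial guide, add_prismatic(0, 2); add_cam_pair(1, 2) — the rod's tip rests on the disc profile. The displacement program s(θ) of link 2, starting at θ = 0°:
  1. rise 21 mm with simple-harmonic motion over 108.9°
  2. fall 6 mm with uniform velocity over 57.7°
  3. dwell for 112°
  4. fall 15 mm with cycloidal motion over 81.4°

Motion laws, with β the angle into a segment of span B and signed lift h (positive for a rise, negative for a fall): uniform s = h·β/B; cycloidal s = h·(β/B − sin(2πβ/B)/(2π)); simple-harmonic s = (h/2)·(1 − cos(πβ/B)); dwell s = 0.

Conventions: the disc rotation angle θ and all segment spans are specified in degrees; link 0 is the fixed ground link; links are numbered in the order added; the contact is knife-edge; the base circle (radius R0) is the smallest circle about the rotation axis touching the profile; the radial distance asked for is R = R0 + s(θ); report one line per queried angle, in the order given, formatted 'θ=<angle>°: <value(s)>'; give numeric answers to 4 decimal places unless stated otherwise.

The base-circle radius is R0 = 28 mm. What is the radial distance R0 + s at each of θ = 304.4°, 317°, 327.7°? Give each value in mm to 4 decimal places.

seg 1 [0°–108.9°] simple-harmonic, h=21: full span → s += 21 → s = 21.0000
seg 2 [108.9°–166.6°] uniform, h=-6: full span → s += -6 → s = 15.0000
seg 3 [166.6°–278.6°] dwell: s stays 15.0000
seg 4 [278.6°–360°] cycloidal, h=-15: θ=304.4° here. β=25.8, B=81.4. -15·(0.3170 − sin(2π·0.3170)/(2π)) = -2.5751 → s = 12.4249
seg 4 [278.6°–360°] cycloidal, h=-15: θ=317° here. β=38.4, B=81.4. -15·(0.4717 − sin(2π·0.4717)/(2π)) = -6.6546 → s = 8.3454
seg 4 [278.6°–360°] cycloidal, h=-15: θ=327.7° here. β=49.1, B=81.4. -15·(0.6032 − sin(2π·0.6032)/(2π)) = -10.4896 → s = 4.5104
θ=304.4°: R = R0 + s = 28 + 12.4249 = 40.4249
θ=317°: R = R0 + s = 28 + 8.3454 = 36.3454
θ=327.7°: R = R0 + s = 28 + 4.5104 = 32.5104

θ=304.4°: 40.4249
θ=317°: 36.3454
θ=327.7°: 32.5104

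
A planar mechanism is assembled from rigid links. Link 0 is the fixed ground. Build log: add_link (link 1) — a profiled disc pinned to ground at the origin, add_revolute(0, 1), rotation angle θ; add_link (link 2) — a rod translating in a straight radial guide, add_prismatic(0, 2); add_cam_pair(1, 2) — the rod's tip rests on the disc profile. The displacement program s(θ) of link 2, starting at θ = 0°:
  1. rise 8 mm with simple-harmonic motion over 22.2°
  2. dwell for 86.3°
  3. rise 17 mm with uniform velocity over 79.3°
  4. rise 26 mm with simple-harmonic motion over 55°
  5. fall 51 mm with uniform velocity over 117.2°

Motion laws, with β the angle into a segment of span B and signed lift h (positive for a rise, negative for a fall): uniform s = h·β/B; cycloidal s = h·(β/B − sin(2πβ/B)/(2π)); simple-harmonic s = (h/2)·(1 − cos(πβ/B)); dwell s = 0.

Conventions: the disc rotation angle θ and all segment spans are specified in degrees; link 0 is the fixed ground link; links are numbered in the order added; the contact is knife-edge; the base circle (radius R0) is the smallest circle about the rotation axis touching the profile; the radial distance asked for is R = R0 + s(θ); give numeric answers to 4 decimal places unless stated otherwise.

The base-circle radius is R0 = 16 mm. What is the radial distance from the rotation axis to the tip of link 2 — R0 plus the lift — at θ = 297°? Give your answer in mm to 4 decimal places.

seg 1 [0°–22.2°] simple-harmonic, h=8: full span → s += 8 → s = 8.0000
seg 2 [22.2°–108.5°] dwell: s stays 8.0000
seg 3 [108.5°–187.8°] uniform, h=17: full span → s += 17 → s = 25.0000
seg 4 [187.8°–242.8°] simple-harmonic, h=26: full span → s += 26 → s = 51.0000
seg 5 [242.8°–360°] uniform, h=-51: θ=297° here. β=54.2, B=117.2. -51·54.2/117.2 = -23.5853 → s = 27.4147
R = R0 + s = 16 + 27.4147 = 43.4147

43.4147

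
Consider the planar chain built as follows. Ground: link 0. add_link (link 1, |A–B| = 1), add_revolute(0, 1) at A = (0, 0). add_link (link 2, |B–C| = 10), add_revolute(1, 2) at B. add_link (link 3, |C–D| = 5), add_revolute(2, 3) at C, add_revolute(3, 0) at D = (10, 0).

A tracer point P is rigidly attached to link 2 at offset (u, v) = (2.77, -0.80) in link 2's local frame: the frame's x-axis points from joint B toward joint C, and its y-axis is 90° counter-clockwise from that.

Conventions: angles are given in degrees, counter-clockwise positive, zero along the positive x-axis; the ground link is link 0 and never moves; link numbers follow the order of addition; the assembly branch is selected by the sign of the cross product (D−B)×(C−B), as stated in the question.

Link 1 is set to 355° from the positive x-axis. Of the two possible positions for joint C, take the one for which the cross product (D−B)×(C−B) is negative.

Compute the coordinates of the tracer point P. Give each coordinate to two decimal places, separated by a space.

A=(0,0), D=(10.00,0)
B = A + 1.00·(cos355°, sin355°) = (0.9962, -0.0872)
|BD| = 9.0042
circle(B,10.00) ∩ circle(D,5.00): a=8.6668, h=4.9886
  candidates: C₊=(9.6143,4.9851) cross=44.919; C₋=(9.7109,-4.9916) cross=-44.919
  branch - wants cross < 0 → take C=(9.7109,-4.9916) (cross=-44.919)
ex = (C−B)/|BC| = (0.8715,-0.4904); ey = (0.4904,0.8715)
P = B + 2.77·ex + -0.80·ey = (3.0178,-2.1429)

3.02 -2.14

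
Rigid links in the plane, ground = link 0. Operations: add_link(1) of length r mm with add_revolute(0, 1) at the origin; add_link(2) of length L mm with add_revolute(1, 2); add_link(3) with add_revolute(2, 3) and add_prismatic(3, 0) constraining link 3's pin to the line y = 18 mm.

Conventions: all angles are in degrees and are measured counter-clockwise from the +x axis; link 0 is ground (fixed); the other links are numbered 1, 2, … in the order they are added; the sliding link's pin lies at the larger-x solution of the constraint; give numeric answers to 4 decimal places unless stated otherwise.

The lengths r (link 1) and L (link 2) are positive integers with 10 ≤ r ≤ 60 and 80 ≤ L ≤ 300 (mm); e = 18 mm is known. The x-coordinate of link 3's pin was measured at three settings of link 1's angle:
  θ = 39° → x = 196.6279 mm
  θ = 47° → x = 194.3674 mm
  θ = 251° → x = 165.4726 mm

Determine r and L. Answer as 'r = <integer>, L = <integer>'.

constraint per measurement: (x − r cos θ)² + (r sin θ − e)² = L²
subtracting the θ₁ and θ₂ equations cancels the r² and L² terms:
r = (x₁² − x₂²) / (2[(x₁cos θ₁ + e sin θ₁) − (x₂cos θ₂ + e sin θ₂)]) = 23.9996 → r = 24
L² = (x₁ − r cos θ₁)² + (r sin θ₁ − e)² = 31683.9865 → L = 178.0000 → L = 178
check at θ₃=251°: x = 165.4726 (printed 165.4726) ✓

r = 24, L = 178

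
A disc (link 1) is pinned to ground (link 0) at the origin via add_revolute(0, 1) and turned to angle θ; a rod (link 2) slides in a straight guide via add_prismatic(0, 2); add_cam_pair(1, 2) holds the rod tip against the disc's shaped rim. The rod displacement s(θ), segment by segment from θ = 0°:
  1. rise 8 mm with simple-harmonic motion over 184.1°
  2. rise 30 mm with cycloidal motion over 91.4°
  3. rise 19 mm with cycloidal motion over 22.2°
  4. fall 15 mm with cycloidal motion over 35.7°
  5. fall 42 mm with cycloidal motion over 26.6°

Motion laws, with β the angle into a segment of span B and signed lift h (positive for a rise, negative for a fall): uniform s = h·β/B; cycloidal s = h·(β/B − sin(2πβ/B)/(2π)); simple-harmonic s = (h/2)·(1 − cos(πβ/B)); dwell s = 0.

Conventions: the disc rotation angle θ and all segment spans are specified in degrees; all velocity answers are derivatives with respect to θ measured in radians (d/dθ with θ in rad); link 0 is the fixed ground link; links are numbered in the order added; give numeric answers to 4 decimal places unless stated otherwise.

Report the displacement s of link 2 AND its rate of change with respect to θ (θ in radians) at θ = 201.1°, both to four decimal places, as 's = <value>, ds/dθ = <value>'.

segment 1 (0° to 184.1°, simple-harmonic, h = 8) is passed completely: s = 0.0000 + (8) = 8.0000
θ = 201.1° falls in segment 2 (184.1° to 275.5°, cycloidal, h = 30): β = 201.1 − 184.1 = 17°, B = 91.4°; Δs = 30·(0.1860 − sin(2π·0.1860)/(2π)) = 1.1861; s = 8.0000 + 1.1861 = 9.1861
velocity in seg [184.1°–275.5°] (cycloidal), θ in radians: β = 17° = 0.2967 rad, B = 91.4° = 1.5952 rad; ds/dθ = (h/B)(1 − cos(2πβ/B)) = (30/1.5952)(1 − cos(2π·0.1860)) = 11.445384 mm/rad

s = 9.1861, ds/dθ = 11.4454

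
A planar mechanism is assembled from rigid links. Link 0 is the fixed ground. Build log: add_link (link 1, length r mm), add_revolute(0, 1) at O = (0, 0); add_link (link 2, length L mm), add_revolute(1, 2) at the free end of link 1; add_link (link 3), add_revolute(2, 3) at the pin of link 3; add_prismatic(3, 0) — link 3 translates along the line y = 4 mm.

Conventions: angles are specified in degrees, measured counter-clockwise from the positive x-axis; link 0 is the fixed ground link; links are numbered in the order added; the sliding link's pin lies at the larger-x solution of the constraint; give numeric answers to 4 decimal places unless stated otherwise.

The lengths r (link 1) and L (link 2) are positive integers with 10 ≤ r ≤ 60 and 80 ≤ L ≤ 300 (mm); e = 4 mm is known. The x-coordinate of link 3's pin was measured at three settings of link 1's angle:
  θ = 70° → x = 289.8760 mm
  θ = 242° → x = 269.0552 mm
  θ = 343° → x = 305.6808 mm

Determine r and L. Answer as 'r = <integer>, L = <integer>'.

constraint per measurement: (x − r cos θ)² + (r sin θ − e)² = L²
subtracting the θ₁ and θ₂ equations cancels the r² and L² terms:
r = (x₁² − x₂²) / (2[(x₁cos θ₁ + e sin θ₁) − (x₂cos θ₂ + e sin θ₂)]) = 25.0000 → r = 25
L² = (x₁ − r cos θ₁)² + (r sin θ₁ − e)² = 79523.9853 → L = 282.0000 → L = 282
check at θ₃=343°: x = 305.6808 (printed 305.6808) ✓

r = 25, L = 282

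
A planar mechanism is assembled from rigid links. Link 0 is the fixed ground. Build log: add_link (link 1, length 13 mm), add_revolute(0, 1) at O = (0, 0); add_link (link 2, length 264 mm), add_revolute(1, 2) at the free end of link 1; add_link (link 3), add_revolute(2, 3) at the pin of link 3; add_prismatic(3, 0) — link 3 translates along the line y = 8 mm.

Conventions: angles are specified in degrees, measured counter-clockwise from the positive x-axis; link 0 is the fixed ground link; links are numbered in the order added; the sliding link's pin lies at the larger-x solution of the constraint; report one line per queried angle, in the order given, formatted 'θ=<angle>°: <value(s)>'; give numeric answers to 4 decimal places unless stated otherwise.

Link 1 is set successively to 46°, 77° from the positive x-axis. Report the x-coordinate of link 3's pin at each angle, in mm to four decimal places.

geometry: r = 13 mm, L = 264 mm, e = 8 mm
θ=46°: crank pin P = (r cos θ, r sin θ) = (9.030559, 9.351417)
θ=46°: h = r sin θ − e = 9.351417 − 8 = 1.351417
θ=46°: x = r cos θ + √(L² − h²) = 9.030559 + 263.996541 = 273.027100
θ=77°: crank pin P = (r cos θ, r sin θ) = (2.924364, 12.666811)
θ=77°: h = r sin θ − e = 12.666811 − 8 = 4.666811
θ=77°: x = r cos θ + √(L² − h²) = 2.924364 + 263.958748 = 266.883112

θ=46°: 273.0271
θ=77°: 266.8831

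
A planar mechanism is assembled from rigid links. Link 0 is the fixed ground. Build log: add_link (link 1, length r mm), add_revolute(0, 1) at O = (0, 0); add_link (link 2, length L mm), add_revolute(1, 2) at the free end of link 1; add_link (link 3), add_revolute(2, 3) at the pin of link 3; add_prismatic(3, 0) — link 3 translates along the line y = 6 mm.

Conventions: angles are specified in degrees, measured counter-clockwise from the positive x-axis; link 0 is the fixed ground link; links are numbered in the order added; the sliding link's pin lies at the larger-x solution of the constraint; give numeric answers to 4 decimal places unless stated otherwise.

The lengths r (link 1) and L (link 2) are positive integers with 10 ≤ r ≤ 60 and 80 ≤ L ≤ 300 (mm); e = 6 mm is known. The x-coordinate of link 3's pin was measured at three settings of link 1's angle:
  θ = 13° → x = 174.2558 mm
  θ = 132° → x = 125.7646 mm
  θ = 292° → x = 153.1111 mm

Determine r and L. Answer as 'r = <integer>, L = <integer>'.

constraint per measurement: (x − r cos θ)² + (r sin θ − e)² = L²
subtracting the θ₁ and θ₂ equations cancels the r² and L² terms:
r = (x₁² − x₂²) / (2[(x₁cos θ₁ + e sin θ₁) − (x₂cos θ₂ + e sin θ₂)]) = 29.0000 → r = 29
L² = (x₁ − r cos θ₁)² + (r sin θ₁ − e)² = 21316.0020 → L = 146.0000 → L = 146
check at θ₃=292°: x = 153.1111 (printed 153.1111) ✓

r = 29, L = 146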